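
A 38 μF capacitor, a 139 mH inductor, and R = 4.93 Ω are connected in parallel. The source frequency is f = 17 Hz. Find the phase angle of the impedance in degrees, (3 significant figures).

ω = 2πf = 106.8 rad/s
X_L = ωL = 14.8 Ω
X_C = 1/(ωC) = 246 Ω
Parallel: admittances add. Y = 1/R + 1/(jωL) + jωC
Y = (0.203 − j0.0633) S
|Y| = 0.212 S → |Z| = 1/|Y| = 4.71 Ω, ∠Z = −∠Y = 17.3°

17.3°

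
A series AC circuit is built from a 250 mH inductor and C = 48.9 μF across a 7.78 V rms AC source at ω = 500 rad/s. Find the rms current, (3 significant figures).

X_L = ωL = 125 Ω
X_C = 1/(ωC) = 40.9 Ω
Net reactance X = X_L − X_C = 84.1 Ω
Z = j84.1 Ω
|Z| = √(0² + 84.1²) = 84.1 Ω
I = V/|Z| = 7.78/84.1 = 92.5 mA

92.5 mA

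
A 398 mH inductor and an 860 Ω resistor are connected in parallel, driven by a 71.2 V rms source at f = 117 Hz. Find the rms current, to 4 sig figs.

ω = 2πf = 735.1 rad/s
X_L = ωL = 292.6 Ω
Parallel: admittances add. Y = 1/R + 1/(jωL)
Y = (0.001163 − j0.003418) S
|Y| = 0.003610 S → |Z| = 1/|Y| = 277.0 Ω, ∠Z = −∠Y = 71.21°
I = V/|Z| = 71.2/277.0 = 257.0 mA

257.0 mA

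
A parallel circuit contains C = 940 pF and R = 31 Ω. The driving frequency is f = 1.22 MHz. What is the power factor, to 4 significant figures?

ω = 2πf = 7.665e+06 rad/s
X_C = 1/(ωC) = 138.8 Ω
Parallel: admittances add. Y = 1/R + jωC
Y = (0.03226 + j0.007206) S
|Y| = 0.03305 S → |Z| = 1/|Y| = 30.25 Ω, ∠Z = −∠Y = -12.59°
cos φ = cos(-12.59°) = 0.9759

0.9759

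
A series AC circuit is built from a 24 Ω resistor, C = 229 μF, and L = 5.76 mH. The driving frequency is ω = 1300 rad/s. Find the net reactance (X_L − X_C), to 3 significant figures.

4.13 Ω

X_L = ωL = 7.49 Ω
X_C = 1/(ωC) = 3.36 Ω
X = 7.49 − 3.36 = 4.13 Ω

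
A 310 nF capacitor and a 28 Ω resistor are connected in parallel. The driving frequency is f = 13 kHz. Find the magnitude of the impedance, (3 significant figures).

ω = 2πf = 81680 rad/s
X_C = 1/(ωC) = 39.5 Ω
Parallel: admittances add. Y = 1/R + jωC
Y = (0.0357 + j0.0253) S
|Y| = 0.0438 S → |Z| = 1/|Y| = 22.8 Ω, ∠Z = −∠Y = -35.3°

22.8 Ω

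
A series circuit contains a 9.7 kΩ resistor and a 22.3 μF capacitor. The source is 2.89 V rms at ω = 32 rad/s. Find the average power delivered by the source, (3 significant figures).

843 μW

X_C = 1/(ωC) = 1400 Ω
Z = 9700 − j1400 Ω
|Z| = √(9700² + 1400²) = 9800 Ω
∠Z = arctan(-1400/9700) = -8.22°
I = V/|Z| = 295 μA
P = VI cos φ = 2.89 × 0.000295 × cos(-8.22°) = 843 μW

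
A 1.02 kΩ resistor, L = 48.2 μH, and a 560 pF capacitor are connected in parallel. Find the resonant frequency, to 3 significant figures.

969 kHz

ω₀ = 1/√(LC) = 1/√(4.82e-05 × 5.6e-10) = 6.087e+06 rad/s
f₀ = ω₀/(2π) = 969 kHz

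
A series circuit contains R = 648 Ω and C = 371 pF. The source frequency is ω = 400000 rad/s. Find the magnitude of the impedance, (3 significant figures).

6770 Ω

X_C = 1/(ωC) = 6740 Ω
Z = 648 − j6740 Ω
|Z| = √(648² + 6740²) = 6770 Ω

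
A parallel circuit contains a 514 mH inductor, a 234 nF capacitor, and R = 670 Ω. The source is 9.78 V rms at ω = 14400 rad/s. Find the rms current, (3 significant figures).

X_L = ωL = 7400 Ω
X_C = 1/(ωC) = 297 Ω
Parallel: admittances add. Y = 1/R + 1/(jωL) + jωC
Y = (0.00149 + j0.00323) S
|Y| = 0.00356 S → |Z| = 1/|Y| = 281 Ω, ∠Z = −∠Y = -65.2°
I = V/|Z| = 9.78/281 = 34.8 mA

34.8 mA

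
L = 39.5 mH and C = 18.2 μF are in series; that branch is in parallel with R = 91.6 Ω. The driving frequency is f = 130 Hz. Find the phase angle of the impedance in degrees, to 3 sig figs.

ω = 2πf = 816.8 rad/s
X_L = ωL = 32.3 Ω
X_C = 1/(ωC) = 67.3 Ω
Branch 1: Z₁ = R = 91.6 Ω
Branch 2 (series LC): Z₂ = j(X_L − X_C) = −j35.0 Ω
Parallel: Z = Z₁Z₂/(Z₁+Z₂), |Z| = 32.7 Ω, ∠Z = -69.1°

-69.1°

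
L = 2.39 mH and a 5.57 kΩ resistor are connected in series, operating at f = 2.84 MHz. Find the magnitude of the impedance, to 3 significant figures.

ω = 2πf = 1.784e+07 rad/s
X_L = ωL = 42600 Ω
Z = 5570 + j42600 Ω
|Z| = √(5570² + 42600²) = 43000 Ω

43000 Ω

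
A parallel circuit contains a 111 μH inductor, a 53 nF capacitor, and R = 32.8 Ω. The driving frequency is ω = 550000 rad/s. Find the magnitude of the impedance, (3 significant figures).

30.3 Ω

X_L = ωL = 61.0 Ω
X_C = 1/(ωC) = 34.3 Ω
Parallel: admittances add. Y = 1/R + 1/(jωL) + jωC
Y = (0.0305 + j0.0128) S
|Y| = 0.0331 S → |Z| = 1/|Y| = 30.3 Ω, ∠Z = −∠Y = -22.7°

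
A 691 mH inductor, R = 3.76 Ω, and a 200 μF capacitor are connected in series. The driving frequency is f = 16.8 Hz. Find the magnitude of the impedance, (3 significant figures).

25.8 Ω

ω = 2πf = 105.6 rad/s
X_L = ωL = 72.9 Ω
X_C = 1/(ωC) = 47.4 Ω
Net reactance X = X_L − X_C = 25.6 Ω
Z = 3.76 + j25.6 Ω
|Z| = √(3.76² + 25.6²) = 25.8 Ω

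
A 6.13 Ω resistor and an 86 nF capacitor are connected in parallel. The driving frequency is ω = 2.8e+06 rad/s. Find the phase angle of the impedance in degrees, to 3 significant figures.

X_C = 1/(ωC) = 4.15 Ω
Parallel: admittances add. Y = 1/R + jωC
Y = (0.163 + j0.241) S
|Y| = 0.291 S → |Z| = 1/|Y| = 3.44 Ω, ∠Z = −∠Y = -55.9°

-55.9°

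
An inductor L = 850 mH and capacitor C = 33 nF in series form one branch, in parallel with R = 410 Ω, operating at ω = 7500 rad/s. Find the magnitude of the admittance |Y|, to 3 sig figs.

2.48 mS

X_L = ωL = 6380 Ω
X_C = 1/(ωC) = 4040 Ω
Branch 1: Z₁ = R = 410 Ω
Branch 2 (series LC): Z₂ = j(X_L − X_C) = j2330 Ω
Parallel: Z = Z₁Z₂/(Z₁+Z₂), |Z| = 404 Ω, ∠Z = 9.96°
|Y| = 1/|Z| = 2.48 mS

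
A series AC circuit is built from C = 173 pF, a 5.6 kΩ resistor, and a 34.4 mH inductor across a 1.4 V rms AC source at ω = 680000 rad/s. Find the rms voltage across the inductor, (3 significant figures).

X_L = ωL = 23400 Ω
X_C = 1/(ωC) = 8500 Ω
Net reactance X = X_L − X_C = 14900 Ω
Z = 5600 + j14900 Ω
|Z| = √(5600² + 14900²) = 15900 Ω
I = V/|Z| = 88.0 μA
V_L = I·|Z_L| = 8.8e-05 × 23400 = 2.06 V

2.06 V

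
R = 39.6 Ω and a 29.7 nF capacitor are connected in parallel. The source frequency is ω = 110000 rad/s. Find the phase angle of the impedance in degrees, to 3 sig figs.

-7.37°

X_C = 1/(ωC) = 306 Ω
Parallel: admittances add. Y = 1/R + jωC
Y = (0.0253 + j0.00327) S
|Y| = 0.0255 S → |Z| = 1/|Y| = 39.3 Ω, ∠Z = −∠Y = -7.37°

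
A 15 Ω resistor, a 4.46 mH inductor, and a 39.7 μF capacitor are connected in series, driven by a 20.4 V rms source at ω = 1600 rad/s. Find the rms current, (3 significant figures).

1.18 A

X_L = ωL = 7.14 Ω
X_C = 1/(ωC) = 15.7 Ω
Net reactance X = X_L − X_C = -8.61 Ω
Z = 15.0 − j8.61 Ω
|Z| = √(15.0² + 8.61²) = 17.3 Ω
I = V/|Z| = 20.4/17.3 = 1.18 A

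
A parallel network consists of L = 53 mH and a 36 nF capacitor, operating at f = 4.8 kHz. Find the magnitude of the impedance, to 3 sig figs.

2170 Ω

ω = 2πf = 30160 rad/s
X_L = ωL = 1600 Ω
X_C = 1/(ωC) = 921 Ω
Parallel: admittances add. Y = 1/(jωL) + jωC
Y = (0 + j0.000460) S
|Y| = 0.000460 S → |Z| = 1/|Y| = 2170 Ω, ∠Z = −∠Y = -90.0°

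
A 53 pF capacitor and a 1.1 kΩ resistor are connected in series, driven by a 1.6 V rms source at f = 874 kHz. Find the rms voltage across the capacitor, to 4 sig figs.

1.524 V

ω = 2πf = 5.492e+06 rad/s
X_C = 1/(ωC) = 3436 Ω
Z = 1100 − j3436 Ω
|Z| = √(1100² + 3436²) = 3608 Ω
I = V/|Z| = 443.5 μA
V_C = I·|Z_C| = 0.0004435 × 3436 = 1.524 V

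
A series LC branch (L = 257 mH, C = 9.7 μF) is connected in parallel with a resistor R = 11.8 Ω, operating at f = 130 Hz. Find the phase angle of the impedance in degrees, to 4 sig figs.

8.024°

ω = 2πf = 816.8 rad/s
X_L = ωL = 209.9 Ω
X_C = 1/(ωC) = 126.2 Ω
Branch 1: Z₁ = R = 11.80 Ω
Branch 2 (series LC): Z₂ = j(X_L − X_C) = j83.71 Ω
Parallel: Z = Z₁Z₂/(Z₁+Z₂), |Z| = 11.68 Ω, ∠Z = 8.024°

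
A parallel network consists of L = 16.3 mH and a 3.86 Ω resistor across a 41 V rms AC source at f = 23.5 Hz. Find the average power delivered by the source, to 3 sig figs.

ω = 2πf = 147.7 rad/s
X_L = ωL = 2.41 Ω
Parallel: admittances add. Y = 1/R + 1/(jωL)
Y = (0.259 − j0.415) S
|Y| = 0.490 S → |Z| = 1/|Y| = 2.04 Ω, ∠Z = −∠Y = 58.1°
I = V/|Z| = 20.1 A
P = VI cos φ = 41 × 20.1 × cos(58.1°) = 435 W

435 W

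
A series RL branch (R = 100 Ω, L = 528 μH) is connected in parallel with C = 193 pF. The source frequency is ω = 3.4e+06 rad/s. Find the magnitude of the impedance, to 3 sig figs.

9480 Ω

X_L = ωL = 1800 Ω
X_C = 1/(ωC) = 1520 Ω
Branch 1 (R+jX_L): Z₁ = 100 + j1800 Ω, |Z₁| = 1800 Ω
Branch 2 (−jX_C): Z₂ = −j1520 Ω
Parallel: Z = Z₁Z₂/(Z₁+Z₂), |Z| = 9480 Ω, ∠Z = -73.0°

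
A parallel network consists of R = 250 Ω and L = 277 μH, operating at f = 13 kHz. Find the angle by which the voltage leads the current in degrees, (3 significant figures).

ω = 2πf = 81680 rad/s
X_L = ωL = 22.6 Ω
Parallel: admittances add. Y = 1/R + 1/(jωL)
Y = (0.00400 − j0.0442) S
|Y| = 0.0444 S → |Z| = 1/|Y| = 22.5 Ω, ∠Z = −∠Y = 84.8°

84.8°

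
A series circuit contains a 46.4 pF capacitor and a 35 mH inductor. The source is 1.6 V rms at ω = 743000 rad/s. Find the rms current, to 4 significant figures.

X_L = ωL = 26010 Ω
X_C = 1/(ωC) = 29010 Ω
Net reactance X = X_L − X_C = -3001 Ω
Z = − j3001 Ω
|Z| = √(0² + 3001²) = 3001 Ω
I = V/|Z| = 1.6/3001 = 533.1 μA

533.1 μA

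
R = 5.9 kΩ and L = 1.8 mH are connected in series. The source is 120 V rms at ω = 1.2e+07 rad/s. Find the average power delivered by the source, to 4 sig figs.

169.5 mW

X_L = ωL = 21600 Ω
Z = 5900 + j21600 Ω
|Z| = √(5900² + 21600²) = 22390 Ω
∠Z = arctan(21600/5900) = 74.72°
I = V/|Z| = 5.359 mA
P = VI cos φ = 120 × 0.005359 × cos(74.72°) = 169.5 mW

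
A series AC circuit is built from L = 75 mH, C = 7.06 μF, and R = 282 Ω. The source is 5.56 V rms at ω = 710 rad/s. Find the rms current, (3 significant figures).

X_L = ωL = 53.2 Ω
X_C = 1/(ωC) = 199 Ω
Net reactance X = X_L − X_C = -146 Ω
Z = 282 − j146 Ω
|Z| = √(282² + 146²) = 318 Ω
I = V/|Z| = 5.56/318 = 17.5 mA

17.5 mA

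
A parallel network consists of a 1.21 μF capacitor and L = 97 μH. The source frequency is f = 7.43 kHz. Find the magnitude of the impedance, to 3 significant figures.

6.08 Ω

ω = 2πf = 46680 rad/s
X_L = ωL = 4.53 Ω
X_C = 1/(ωC) = 17.7 Ω
Parallel: admittances add. Y = 1/(jωL) + jωC
Y = (0 − j0.164) S
|Y| = 0.164 S → |Z| = 1/|Y| = 6.08 Ω, ∠Z = −∠Y = 90.0°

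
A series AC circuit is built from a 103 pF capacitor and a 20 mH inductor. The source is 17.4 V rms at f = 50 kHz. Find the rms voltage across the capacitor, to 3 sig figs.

21.8 V

ω = 2πf = 314200 rad/s
X_L = ωL = 6280 Ω
X_C = 1/(ωC) = 30900 Ω
Net reactance X = X_L − X_C = -24600 Ω
Z = − j24600 Ω
|Z| = √(0² + 24600²) = 24600 Ω
I = V/|Z| = 707 μA
V_C = I·|Z_C| = 0.000707 × 30900 = 21.8 V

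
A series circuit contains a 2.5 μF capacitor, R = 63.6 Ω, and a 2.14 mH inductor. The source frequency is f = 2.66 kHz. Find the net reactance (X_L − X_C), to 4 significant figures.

11.83 Ω

ω = 2πf = 16710 rad/s
X_L = ωL = 35.77 Ω
X_C = 1/(ωC) = 23.93 Ω
X = 35.77 − 23.93 = 11.83 Ω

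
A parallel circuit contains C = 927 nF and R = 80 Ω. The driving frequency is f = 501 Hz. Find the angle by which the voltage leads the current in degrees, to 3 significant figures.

-13.1°

ω = 2πf = 3148 rad/s
X_C = 1/(ωC) = 343 Ω
Parallel: admittances add. Y = 1/R + jωC
Y = (0.0125 + j0.00292) S
|Y| = 0.0128 S → |Z| = 1/|Y| = 77.9 Ω, ∠Z = −∠Y = -13.1°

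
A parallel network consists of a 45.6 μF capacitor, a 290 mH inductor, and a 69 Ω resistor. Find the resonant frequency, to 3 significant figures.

ω₀ = 1/√(LC) = 1/√(0.29 × 4.56e-05) = 275.0 rad/s
f₀ = ω₀/(2π) = 43.8 Hz

43.8 Hz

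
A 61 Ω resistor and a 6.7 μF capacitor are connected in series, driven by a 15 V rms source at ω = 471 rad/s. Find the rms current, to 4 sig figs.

X_C = 1/(ωC) = 316.9 Ω
Z = 61.00 − j316.9 Ω
|Z| = √(61.00² + 316.9²) = 322.7 Ω
I = V/|Z| = 15/322.7 = 46.48 mA

46.48 mA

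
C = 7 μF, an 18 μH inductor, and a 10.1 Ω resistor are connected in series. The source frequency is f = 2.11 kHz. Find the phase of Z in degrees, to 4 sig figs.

-46.21°

ω = 2πf = 13260 rad/s
X_L = ωL = 0.2386 Ω
X_C = 1/(ωC) = 10.78 Ω
Net reactance X = X_L − X_C = -10.54 Ω
Z = 10.10 − j10.54 Ω
|Z| = √(10.10² + 10.54²) = 14.60 Ω
∠Z = arctan(-10.54/10.10) = -46.21°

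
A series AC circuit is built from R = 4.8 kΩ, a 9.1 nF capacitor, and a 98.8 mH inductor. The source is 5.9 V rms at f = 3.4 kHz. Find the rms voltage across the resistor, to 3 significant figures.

4.99 V

ω = 2πf = 21360 rad/s
X_L = ωL = 2110 Ω
X_C = 1/(ωC) = 5140 Ω
Net reactance X = X_L − X_C = -3030 Ω
Z = 4800 − j3030 Ω
|Z| = √(4800² + 3030²) = 5680 Ω
I = V/|Z| = 1.04 mA
V_R = I·|Z_R| = 0.00104 × 4800 = 4.99 V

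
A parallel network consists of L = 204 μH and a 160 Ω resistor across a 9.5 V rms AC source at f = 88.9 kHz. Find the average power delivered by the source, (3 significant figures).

564 mW

ω = 2πf = 558600 rad/s
X_L = ωL = 114 Ω
Parallel: admittances add. Y = 1/R + 1/(jωL)
Y = (0.00625 − j0.00878) S
|Y| = 0.0108 S → |Z| = 1/|Y| = 92.8 Ω, ∠Z = −∠Y = 54.5°
I = V/|Z| = 102 mA
P = VI cos φ = 9.5 × 0.102 × cos(54.5°) = 564 mW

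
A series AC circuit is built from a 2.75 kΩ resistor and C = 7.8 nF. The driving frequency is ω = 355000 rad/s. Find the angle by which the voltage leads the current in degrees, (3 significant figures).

X_C = 1/(ωC) = 361 Ω
Z = 2750 − j361 Ω
|Z| = √(2750² + 361²) = 2770 Ω
∠Z = arctan(-361/2750) = -7.48°

-7.48°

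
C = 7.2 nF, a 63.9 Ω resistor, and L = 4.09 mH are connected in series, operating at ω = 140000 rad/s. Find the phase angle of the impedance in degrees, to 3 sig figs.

X_L = ωL = 573 Ω
X_C = 1/(ωC) = 992 Ω
Net reactance X = X_L − X_C = -419 Ω
Z = 63.9 − j419 Ω
|Z| = √(63.9² + 419²) = 424 Ω
∠Z = arctan(-419/63.9) = -81.3°

-81.3°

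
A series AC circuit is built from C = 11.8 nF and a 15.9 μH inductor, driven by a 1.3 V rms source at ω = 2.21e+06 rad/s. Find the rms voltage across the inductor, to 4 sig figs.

X_L = ωL = 35.14 Ω
X_C = 1/(ωC) = 38.35 Ω
Net reactance X = X_L − X_C = -3.207 Ω
Z = − j3.207 Ω
|Z| = √(0² + 3.207²) = 3.207 Ω
I = V/|Z| = 405.3 mA
V_L = I·|Z_L| = 0.4053 × 35.14 = 14.24 V

14.24 V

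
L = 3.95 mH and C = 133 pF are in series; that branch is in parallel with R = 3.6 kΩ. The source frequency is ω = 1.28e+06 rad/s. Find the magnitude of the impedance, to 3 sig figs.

X_L = ωL = 5060 Ω
X_C = 1/(ωC) = 5870 Ω
Branch 1: Z₁ = R = 3600 Ω
Branch 2 (series LC): Z₂ = j(X_L − X_C) = −j818 Ω
Parallel: Z = Z₁Z₂/(Z₁+Z₂), |Z| = 798 Ω, ∠Z = -77.2°

798 Ω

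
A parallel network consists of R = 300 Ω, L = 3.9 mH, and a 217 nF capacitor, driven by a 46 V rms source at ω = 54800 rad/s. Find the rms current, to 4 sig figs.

X_L = ωL = 213.7 Ω
X_C = 1/(ωC) = 84.09 Ω
Parallel: admittances add. Y = 1/R + 1/(jωL) + jωC
Y = (0.003333 + j0.007213) S
|Y| = 0.007946 S → |Z| = 1/|Y| = 125.9 Ω, ∠Z = −∠Y = -65.20°
I = V/|Z| = 46/125.9 = 365.5 mA

365.5 mA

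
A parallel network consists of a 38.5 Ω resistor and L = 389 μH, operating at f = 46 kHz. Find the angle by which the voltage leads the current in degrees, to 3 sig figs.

18.9°

ω = 2πf = 289000 rad/s
X_L = ωL = 112 Ω
Parallel: admittances add. Y = 1/R + 1/(jωL)
Y = (0.0260 − j0.00889) S
|Y| = 0.0275 S → |Z| = 1/|Y| = 36.4 Ω, ∠Z = −∠Y = 18.9°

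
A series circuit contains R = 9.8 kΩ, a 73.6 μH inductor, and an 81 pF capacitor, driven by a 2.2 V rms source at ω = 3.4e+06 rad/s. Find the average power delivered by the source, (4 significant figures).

441.4 μW

X_L = ωL = 250.2 Ω
X_C = 1/(ωC) = 3631 Ω
Net reactance X = X_L − X_C = -3381 Ω
Z = 9800 − j3381 Ω
|Z| = √(9800² + 3381²) = 10370 Ω
∠Z = arctan(-3381/9800) = -19.03°
I = V/|Z| = 212.2 μA
P = VI cos φ = 2.2 × 0.0002122 × cos(-19.03°) = 441.4 μW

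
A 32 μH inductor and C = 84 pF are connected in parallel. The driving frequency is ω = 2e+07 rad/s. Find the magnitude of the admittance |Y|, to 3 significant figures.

X_L = ωL = 640 Ω
X_C = 1/(ωC) = 595 Ω
Parallel: admittances add. Y = 1/(jωL) + jωC
Y = (0 + j0.000117) S
|Y| = 0.000117 S → |Z| = 1/|Y| = 8510 Ω, ∠Z = −∠Y = -90.0°

117 μS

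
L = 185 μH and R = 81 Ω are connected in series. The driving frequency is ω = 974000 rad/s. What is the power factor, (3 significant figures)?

0.410

X_L = ωL = 180 Ω
Z = 81.0 + j180 Ω
|Z| = √(81.0² + 180²) = 198 Ω
∠Z = arctan(180/81.0) = 65.8°
cos φ = cos(65.8°) = 0.410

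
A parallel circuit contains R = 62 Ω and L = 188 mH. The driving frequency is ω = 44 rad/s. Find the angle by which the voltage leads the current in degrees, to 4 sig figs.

X_L = ωL = 8.272 Ω
Parallel: admittances add. Y = 1/R + 1/(jωL)
Y = (0.01613 − j0.1209) S
|Y| = 0.1220 S → |Z| = 1/|Y| = 8.199 Ω, ∠Z = −∠Y = 82.40°

82.40°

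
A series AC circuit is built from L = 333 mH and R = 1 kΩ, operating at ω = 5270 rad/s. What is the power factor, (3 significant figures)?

0.495

X_L = ωL = 1750 Ω
Z = 1000 + j1750 Ω
|Z| = √(1000² + 1750²) = 2020 Ω
∠Z = arctan(1750/1000) = 60.3°
cos φ = cos(60.3°) = 0.495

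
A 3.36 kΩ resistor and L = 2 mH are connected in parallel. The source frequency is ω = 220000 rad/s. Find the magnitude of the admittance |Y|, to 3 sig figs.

X_L = ωL = 440 Ω
Parallel: admittances add. Y = 1/R + 1/(jωL)
Y = (0.000298 − j0.00227) S
|Y| = 0.00229 S → |Z| = 1/|Y| = 436 Ω, ∠Z = −∠Y = 82.5°

2.29 mS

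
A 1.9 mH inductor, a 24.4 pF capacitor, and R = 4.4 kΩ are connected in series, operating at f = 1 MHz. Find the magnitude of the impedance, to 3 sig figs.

6980 Ω

ω = 2πf = 6.283e+06 rad/s
X_L = ωL = 11900 Ω
X_C = 1/(ωC) = 6520 Ω
Net reactance X = X_L − X_C = 5420 Ω
Z = 4400 + j5420 Ω
|Z| = √(4400² + 5420²) = 6980 Ω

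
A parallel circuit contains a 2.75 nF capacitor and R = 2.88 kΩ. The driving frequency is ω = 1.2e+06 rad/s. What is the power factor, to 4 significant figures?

X_C = 1/(ωC) = 303.0 Ω
Parallel: admittances add. Y = 1/R + jωC
Y = (0.0003472 + j0.003300) S
|Y| = 0.003318 S → |Z| = 1/|Y| = 301.4 Ω, ∠Z = −∠Y = -83.99°
cos φ = cos(-83.99°) = 0.1046

0.1046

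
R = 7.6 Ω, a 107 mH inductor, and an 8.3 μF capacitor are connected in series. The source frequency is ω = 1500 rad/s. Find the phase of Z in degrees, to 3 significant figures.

84.6°

X_L = ωL = 160 Ω
X_C = 1/(ωC) = 80.3 Ω
Net reactance X = X_L − X_C = 80.2 Ω
Z = 7.60 + j80.2 Ω
|Z| = √(7.60² + 80.2²) = 80.5 Ω
∠Z = arctan(80.2/7.60) = 84.6°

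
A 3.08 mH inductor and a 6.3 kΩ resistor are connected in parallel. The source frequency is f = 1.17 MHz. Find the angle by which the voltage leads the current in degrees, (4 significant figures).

15.55°

ω = 2πf = 7.351e+06 rad/s
X_L = ωL = 22640 Ω
Parallel: admittances add. Y = 1/R + 1/(jωL)
Y = (0.0001587 − j4.417e-05) S
|Y| = 0.0001648 S → |Z| = 1/|Y| = 6069 Ω, ∠Z = −∠Y = 15.55°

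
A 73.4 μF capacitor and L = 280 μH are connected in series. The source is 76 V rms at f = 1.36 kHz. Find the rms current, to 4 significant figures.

ω = 2πf = 8545 rad/s
X_L = ωL = 2.393 Ω
X_C = 1/(ωC) = 1.594 Ω
Net reactance X = X_L − X_C = 0.7983 Ω
Z = j0.7983 Ω
|Z| = √(0² + 0.7983²) = 0.7983 Ω
I = V/|Z| = 76/0.7983 = 95.20 A

95.20 A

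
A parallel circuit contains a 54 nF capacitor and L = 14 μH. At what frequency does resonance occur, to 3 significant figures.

183 kHz

ω₀ = 1/√(LC) = 1/√(1.4e-05 × 5.4e-08) = 1.15e+06 rad/s
f₀ = ω₀/(2π) = 183 kHz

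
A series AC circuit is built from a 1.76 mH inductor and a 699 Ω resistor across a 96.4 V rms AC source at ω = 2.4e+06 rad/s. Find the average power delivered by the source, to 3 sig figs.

354 mW

X_L = ωL = 4220 Ω
Z = 699 + j4220 Ω
|Z| = √(699² + 4220²) = 4280 Ω
∠Z = arctan(4220/699) = 80.6°
I = V/|Z| = 22.5 mA
P = VI cos φ = 96.4 × 0.0225 × cos(80.6°) = 354 mW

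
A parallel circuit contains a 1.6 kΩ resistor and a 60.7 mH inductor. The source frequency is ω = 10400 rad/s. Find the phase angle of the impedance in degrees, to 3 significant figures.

68.5°

X_L = ωL = 631 Ω
Parallel: admittances add. Y = 1/R + 1/(jωL)
Y = (0.000625 − j0.00158) S
|Y| = 0.00170 S → |Z| = 1/|Y| = 587 Ω, ∠Z = −∠Y = 68.5°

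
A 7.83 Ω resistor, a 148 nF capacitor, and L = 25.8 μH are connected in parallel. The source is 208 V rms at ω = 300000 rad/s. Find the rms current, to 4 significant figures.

X_L = ωL = 7.740 Ω
X_C = 1/(ωC) = 22.52 Ω
Parallel: admittances add. Y = 1/R + 1/(jωL) + jωC
Y = (0.1277 − j0.08480) S
|Y| = 0.1533 S → |Z| = 1/|Y| = 6.523 Ω, ∠Z = −∠Y = 33.58°
I = V/|Z| = 208/6.523 = 31.89 A

31.89 A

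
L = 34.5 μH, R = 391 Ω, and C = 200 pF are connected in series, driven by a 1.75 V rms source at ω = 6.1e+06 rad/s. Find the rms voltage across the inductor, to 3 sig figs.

0.509 V

X_L = ωL = 210 Ω
X_C = 1/(ωC) = 820 Ω
Net reactance X = X_L − X_C = -609 Ω
Z = 391 − j609 Ω
|Z| = √(391² + 609²) = 724 Ω
I = V/|Z| = 2.42 mA
V_L = I·|Z_L| = 0.00242 × 210 = 0.509 V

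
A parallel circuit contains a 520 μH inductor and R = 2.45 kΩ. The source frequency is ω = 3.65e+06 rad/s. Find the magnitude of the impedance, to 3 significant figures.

X_L = ωL = 1900 Ω
Parallel: admittances add. Y = 1/R + 1/(jωL)
Y = (0.000408 − j0.000527) S
|Y| = 0.000666 S → |Z| = 1/|Y| = 1500 Ω, ∠Z = −∠Y = 52.2°

1500 Ω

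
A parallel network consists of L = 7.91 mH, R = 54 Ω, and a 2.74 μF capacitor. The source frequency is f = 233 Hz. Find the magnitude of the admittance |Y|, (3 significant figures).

84.4 mS

ω = 2πf = 1464 rad/s
X_L = ωL = 11.6 Ω
X_C = 1/(ωC) = 249 Ω
Parallel: admittances add. Y = 1/R + 1/(jωL) + jωC
Y = (0.0185 − j0.0823) S
|Y| = 0.0844 S → |Z| = 1/|Y| = 11.8 Ω, ∠Z = −∠Y = 77.3°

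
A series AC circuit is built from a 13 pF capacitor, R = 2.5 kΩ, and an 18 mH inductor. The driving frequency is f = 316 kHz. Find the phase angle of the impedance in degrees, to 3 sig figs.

ω = 2πf = 1.985e+06 rad/s
X_L = ωL = 35700 Ω
X_C = 1/(ωC) = 38700 Ω
Net reactance X = X_L − X_C = -3000 Ω
Z = 2500 − j3000 Ω
|Z| = √(2500² + 3000²) = 3910 Ω
∠Z = arctan(-3000/2500) = -50.2°

-50.2°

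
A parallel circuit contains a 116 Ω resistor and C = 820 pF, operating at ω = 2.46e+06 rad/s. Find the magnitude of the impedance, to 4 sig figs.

X_C = 1/(ωC) = 495.7 Ω
Parallel: admittances add. Y = 1/R + jωC
Y = (0.008621 + j0.002017) S
|Y| = 0.008854 S → |Z| = 1/|Y| = 112.9 Ω, ∠Z = −∠Y = -13.17°

112.9 Ω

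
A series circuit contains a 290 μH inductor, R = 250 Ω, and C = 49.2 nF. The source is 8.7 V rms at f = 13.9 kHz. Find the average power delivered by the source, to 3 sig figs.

ω = 2πf = 87340 rad/s
X_L = ωL = 25.3 Ω
X_C = 1/(ωC) = 233 Ω
Net reactance X = X_L − X_C = -207 Ω
Z = 250 − j207 Ω
|Z| = √(250² + 207²) = 325 Ω
∠Z = arctan(-207/250) = -39.7°
I = V/|Z| = 26.8 mA
P = VI cos φ = 8.7 × 0.0268 × cos(-39.7°) = 179 mW

179 mW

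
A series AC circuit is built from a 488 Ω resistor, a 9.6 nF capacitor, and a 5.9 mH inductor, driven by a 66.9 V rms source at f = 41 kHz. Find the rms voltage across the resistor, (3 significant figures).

26.8 V

ω = 2πf = 257600 rad/s
X_L = ωL = 1520 Ω
X_C = 1/(ωC) = 404 Ω
Net reactance X = X_L − X_C = 1120 Ω
Z = 488 + j1120 Ω
|Z| = √(488² + 1120²) = 1220 Ω
I = V/|Z| = 54.9 mA
V_R = I·|Z_R| = 0.0549 × 488 = 26.8 V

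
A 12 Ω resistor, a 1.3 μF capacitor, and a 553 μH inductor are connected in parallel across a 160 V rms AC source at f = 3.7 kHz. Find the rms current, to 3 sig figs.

15.4 A

ω = 2πf = 23250 rad/s
X_L = ωL = 12.9 Ω
X_C = 1/(ωC) = 33.1 Ω
Parallel: admittances add. Y = 1/R + 1/(jωL) + jωC
Y = (0.0833 − j0.0476) S
|Y| = 0.0960 S → |Z| = 1/|Y| = 10.4 Ω, ∠Z = −∠Y = 29.7°
I = V/|Z| = 160/10.4 = 15.4 A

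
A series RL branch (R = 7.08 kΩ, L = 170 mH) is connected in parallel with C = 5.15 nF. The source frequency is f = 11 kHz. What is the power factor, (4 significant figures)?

ω = 2πf = 69120 rad/s
X_L = ωL = 11750 Ω
X_C = 1/(ωC) = 2809 Ω
Branch 1 (R+jX_L): Z₁ = 7080 + j11750 Ω, |Z₁| = 13720 Ω
Branch 2 (−jX_C): Z₂ = −j2809 Ω
Parallel: Z = Z₁Z₂/(Z₁+Z₂), |Z| = 3379 Ω, ∠Z = -82.70°
cos φ = cos(-82.70°) = 0.1271

0.1271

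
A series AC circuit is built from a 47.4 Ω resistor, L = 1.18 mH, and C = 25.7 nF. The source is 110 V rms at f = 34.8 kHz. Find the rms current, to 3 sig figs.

ω = 2πf = 218700 rad/s
X_L = ωL = 258 Ω
X_C = 1/(ωC) = 178 Ω
Net reactance X = X_L − X_C = 80.1 Ω
Z = 47.4 + j80.1 Ω
|Z| = √(47.4² + 80.1²) = 93.0 Ω
I = V/|Z| = 110/93.0 = 1.18 A

1.18 A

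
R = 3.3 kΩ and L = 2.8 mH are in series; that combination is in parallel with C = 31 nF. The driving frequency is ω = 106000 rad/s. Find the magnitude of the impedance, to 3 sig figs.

306 Ω

X_L = ωL = 297 Ω
X_C = 1/(ωC) = 304 Ω
Branch 1 (R+jX_L): Z₁ = 3300 + j297 Ω, |Z₁| = 3310 Ω
Branch 2 (−jX_C): Z₂ = −j304 Ω
Parallel: Z = Z₁Z₂/(Z₁+Z₂), |Z| = 306 Ω, ∠Z = -84.7°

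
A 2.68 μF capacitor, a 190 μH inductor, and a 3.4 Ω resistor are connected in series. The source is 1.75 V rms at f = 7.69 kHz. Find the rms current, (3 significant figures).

473 mA

ω = 2πf = 48320 rad/s
X_L = ωL = 9.18 Ω
X_C = 1/(ωC) = 7.72 Ω
Net reactance X = X_L − X_C = 1.46 Ω
Z = 3.40 + j1.46 Ω
|Z| = √(3.40² + 1.46²) = 3.70 Ω
I = V/|Z| = 1.75/3.70 = 473 mA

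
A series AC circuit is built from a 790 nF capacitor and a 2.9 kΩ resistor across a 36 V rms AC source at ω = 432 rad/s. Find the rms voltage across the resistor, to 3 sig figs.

25.3 V

X_C = 1/(ωC) = 2930 Ω
Z = 2900 − j2930 Ω
|Z| = √(2900² + 2930²) = 4120 Ω
I = V/|Z| = 8.73 mA
V_R = I·|Z_R| = 0.00873 × 2900 = 25.3 V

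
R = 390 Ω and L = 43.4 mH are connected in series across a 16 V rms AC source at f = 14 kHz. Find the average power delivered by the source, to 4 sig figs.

6.780 mW

ω = 2πf = 87960 rad/s
X_L = ωL = 3818 Ω
Z = 390.0 + j3818 Ω
|Z| = √(390.0² + 3818²) = 3838 Ω
∠Z = arctan(3818/390.0) = 84.17°
I = V/|Z| = 4.169 mA
P = VI cos φ = 16 × 0.004169 × cos(84.17°) = 6.780 mW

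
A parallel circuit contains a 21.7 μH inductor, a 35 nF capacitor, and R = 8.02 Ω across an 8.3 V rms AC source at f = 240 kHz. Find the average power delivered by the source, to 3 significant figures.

ω = 2πf = 1.508e+06 rad/s
X_L = ωL = 32.7 Ω
X_C = 1/(ωC) = 18.9 Ω
Parallel: admittances add. Y = 1/R + 1/(jωL) + jωC
Y = (0.125 + j0.0222) S
|Y| = 0.127 S → |Z| = 1/|Y| = 7.90 Ω, ∠Z = −∠Y = -10.1°
I = V/|Z| = 1.05 A
P = VI cos φ = 8.3 × 1.05 × cos(-10.1°) = 8.59 W

8.59 W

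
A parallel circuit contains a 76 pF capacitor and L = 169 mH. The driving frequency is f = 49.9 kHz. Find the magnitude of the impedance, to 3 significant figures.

202000 Ω

ω = 2πf = 313500 rad/s
X_L = ωL = 53000 Ω
X_C = 1/(ωC) = 42000 Ω
Parallel: admittances add. Y = 1/(jωL) + jωC
Y = (0 + j4.96e-06) S
|Y| = 4.96e-06 S → |Z| = 1/|Y| = 202000 Ω, ∠Z = −∠Y = -90.0°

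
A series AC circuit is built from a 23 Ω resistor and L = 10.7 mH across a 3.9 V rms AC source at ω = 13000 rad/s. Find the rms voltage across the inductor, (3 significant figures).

X_L = ωL = 139 Ω
Z = 23.0 + j139 Ω
|Z| = √(23.0² + 139²) = 141 Ω
I = V/|Z| = 27.7 mA
V_L = I·|Z_L| = 0.0277 × 139 = 3.85 V

3.85 V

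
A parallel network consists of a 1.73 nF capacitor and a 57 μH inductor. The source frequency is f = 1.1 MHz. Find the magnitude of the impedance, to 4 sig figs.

106.2 Ω

ω = 2πf = 6.912e+06 rad/s
X_L = ωL = 394.0 Ω
X_C = 1/(ωC) = 83.63 Ω
Parallel: admittances add. Y = 1/(jωL) + jωC
Y = (0 + j0.009419) S
|Y| = 0.009419 S → |Z| = 1/|Y| = 106.2 Ω, ∠Z = −∠Y = -90.00°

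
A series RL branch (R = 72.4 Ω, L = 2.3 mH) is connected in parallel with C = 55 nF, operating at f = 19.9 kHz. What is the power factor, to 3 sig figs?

ω = 2πf = 125000 rad/s
X_L = ωL = 288 Ω
X_C = 1/(ωC) = 145 Ω
Branch 1 (R+jX_L): Z₁ = 72.4 + j288 Ω, |Z₁| = 297 Ω
Branch 2 (−jX_C): Z₂ = −j145 Ω
Parallel: Z = Z₁Z₂/(Z₁+Z₂), |Z| = 270 Ω, ∠Z = -77.1°
cos φ = cos(-77.1°) = 0.223

0.223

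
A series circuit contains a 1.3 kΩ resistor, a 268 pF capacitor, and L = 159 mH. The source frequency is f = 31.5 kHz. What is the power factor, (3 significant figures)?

0.102

ω = 2πf = 197900 rad/s
X_L = ωL = 31500 Ω
X_C = 1/(ωC) = 18900 Ω
Net reactance X = X_L − X_C = 12600 Ω
Z = 1300 + j12600 Ω
|Z| = √(1300² + 12600²) = 12700 Ω
∠Z = arctan(12600/1300) = 84.1°
cos φ = cos(84.1°) = 0.102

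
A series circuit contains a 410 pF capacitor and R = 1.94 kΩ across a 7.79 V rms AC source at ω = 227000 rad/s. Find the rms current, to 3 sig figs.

X_C = 1/(ωC) = 10700 Ω
Z = 1940 − j10700 Ω
|Z| = √(1940² + 10700²) = 10900 Ω
I = V/|Z| = 7.79/10900 = 713 μA

713 μA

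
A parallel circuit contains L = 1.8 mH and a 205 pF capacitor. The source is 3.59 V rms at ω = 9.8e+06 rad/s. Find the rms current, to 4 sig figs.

7.009 mA

X_L = ωL = 17640 Ω
X_C = 1/(ωC) = 497.8 Ω
Parallel: admittances add. Y = 1/(jωL) + jωC
Y = (0 + j0.001952) S
|Y| = 0.001952 S → |Z| = 1/|Y| = 512.2 Ω, ∠Z = −∠Y = -90.00°
I = V/|Z| = 3.59/512.2 = 7.009 mA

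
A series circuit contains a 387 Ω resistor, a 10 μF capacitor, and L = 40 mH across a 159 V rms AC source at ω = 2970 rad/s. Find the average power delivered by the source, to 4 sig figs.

X_L = ωL = 118.8 Ω
X_C = 1/(ωC) = 33.67 Ω
Net reactance X = X_L − X_C = 85.13 Ω
Z = 387.0 + j85.13 Ω
|Z| = √(387.0² + 85.13²) = 396.3 Ω
∠Z = arctan(85.13/387.0) = 12.41°
I = V/|Z| = 401.3 mA
P = VI cos φ = 159 × 0.4013 × cos(12.41°) = 62.31 W

62.31 W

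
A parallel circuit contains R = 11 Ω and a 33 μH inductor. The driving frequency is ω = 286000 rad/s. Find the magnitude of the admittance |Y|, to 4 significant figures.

139.6 mS

X_L = ωL = 9.438 Ω
Parallel: admittances add. Y = 1/R + 1/(jωL)
Y = (0.09091 − j0.1060) S
|Y| = 0.1396 S → |Z| = 1/|Y| = 7.163 Ω, ∠Z = −∠Y = 49.37°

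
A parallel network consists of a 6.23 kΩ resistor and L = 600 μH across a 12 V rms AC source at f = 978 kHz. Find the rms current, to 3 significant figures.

ω = 2πf = 6.145e+06 rad/s
X_L = ωL = 3690 Ω
Parallel: admittances add. Y = 1/R + 1/(jωL)
Y = (0.000161 − j0.000271) S
|Y| = 0.000315 S → |Z| = 1/|Y| = 3170 Ω, ∠Z = −∠Y = 59.4°
I = V/|Z| = 12/3170 = 3.78 mA

3.78 mA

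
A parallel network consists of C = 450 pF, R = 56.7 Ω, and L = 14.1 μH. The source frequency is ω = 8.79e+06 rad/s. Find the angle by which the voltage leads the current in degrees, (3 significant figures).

X_L = ωL = 124 Ω
X_C = 1/(ωC) = 253 Ω
Parallel: admittances add. Y = 1/R + 1/(jωL) + jωC
Y = (0.0176 − j0.00411) S
|Y| = 0.0181 S → |Z| = 1/|Y| = 55.2 Ω, ∠Z = −∠Y = 13.1°

13.1°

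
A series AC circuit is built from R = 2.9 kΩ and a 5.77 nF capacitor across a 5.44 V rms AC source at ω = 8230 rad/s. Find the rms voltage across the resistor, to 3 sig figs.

0.742 V

X_C = 1/(ωC) = 21100 Ω
Z = 2900 − j21100 Ω
|Z| = √(2900² + 21100²) = 21300 Ω
I = V/|Z| = 256 μA
V_R = I·|Z_R| = 0.000256 × 2900 = 0.742 V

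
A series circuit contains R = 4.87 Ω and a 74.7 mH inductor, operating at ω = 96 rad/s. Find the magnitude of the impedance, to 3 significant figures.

8.67 Ω

X_L = ωL = 7.17 Ω
Z = 4.87 + j7.17 Ω
|Z| = √(4.87² + 7.17²) = 8.67 Ω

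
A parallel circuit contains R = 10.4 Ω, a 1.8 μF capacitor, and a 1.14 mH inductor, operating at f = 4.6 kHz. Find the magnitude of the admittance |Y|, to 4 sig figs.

ω = 2πf = 28900 rad/s
X_L = ωL = 32.95 Ω
X_C = 1/(ωC) = 19.22 Ω
Parallel: admittances add. Y = 1/R + 1/(jωL) + jωC
Y = (0.09615 + j0.02167) S
|Y| = 0.09857 S → |Z| = 1/|Y| = 10.15 Ω, ∠Z = −∠Y = -12.70°

98.57 mS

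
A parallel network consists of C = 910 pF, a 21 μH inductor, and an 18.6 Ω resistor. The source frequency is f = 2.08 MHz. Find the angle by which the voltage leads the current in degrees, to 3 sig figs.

-8.72°

ω = 2πf = 1.307e+07 rad/s
X_L = ωL = 274 Ω
X_C = 1/(ωC) = 84.1 Ω
Parallel: admittances add. Y = 1/R + 1/(jωL) + jωC
Y = (0.0538 + j0.00825) S
|Y| = 0.0544 S → |Z| = 1/|Y| = 18.4 Ω, ∠Z = −∠Y = -8.72°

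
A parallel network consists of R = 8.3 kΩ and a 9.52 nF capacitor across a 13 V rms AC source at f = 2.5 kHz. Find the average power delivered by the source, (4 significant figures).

20.36 mW

ω = 2πf = 15710 rad/s
X_C = 1/(ωC) = 6687 Ω
Parallel: admittances add. Y = 1/R + jωC
Y = (0.0001205 + j0.0001495) S
|Y| = 0.0001920 S → |Z| = 1/|Y| = 5207 Ω, ∠Z = −∠Y = -51.14°
I = V/|Z| = 2.496 mA
P = VI cos φ = 13 × 0.002496 × cos(-51.14°) = 20.36 mW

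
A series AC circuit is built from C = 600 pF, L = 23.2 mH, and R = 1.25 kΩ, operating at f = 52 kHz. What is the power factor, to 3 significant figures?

0.450

ω = 2πf = 326700 rad/s
X_L = ωL = 7580 Ω
X_C = 1/(ωC) = 5100 Ω
Net reactance X = X_L − X_C = 2480 Ω
Z = 1250 + j2480 Ω
|Z| = √(1250² + 2480²) = 2780 Ω
∠Z = arctan(2480/1250) = 63.2°
cos φ = cos(63.2°) = 0.450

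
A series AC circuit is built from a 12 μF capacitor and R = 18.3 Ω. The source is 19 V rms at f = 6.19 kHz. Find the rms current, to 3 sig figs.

ω = 2πf = 38890 rad/s
X_C = 1/(ωC) = 2.14 Ω
Z = 18.3 − j2.14 Ω
|Z| = √(18.3² + 2.14²) = 18.4 Ω
I = V/|Z| = 19/18.4 = 1.03 A

1.03 A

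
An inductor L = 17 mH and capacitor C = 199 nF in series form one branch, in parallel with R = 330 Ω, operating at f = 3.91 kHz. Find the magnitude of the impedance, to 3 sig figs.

179 Ω

ω = 2πf = 24570 rad/s
X_L = ωL = 418 Ω
X_C = 1/(ωC) = 205 Ω
Branch 1: Z₁ = R = 330 Ω
Branch 2 (series LC): Z₂ = j(X_L − X_C) = j213 Ω
Parallel: Z = Z₁Z₂/(Z₁+Z₂), |Z| = 179 Ω, ∠Z = 57.1°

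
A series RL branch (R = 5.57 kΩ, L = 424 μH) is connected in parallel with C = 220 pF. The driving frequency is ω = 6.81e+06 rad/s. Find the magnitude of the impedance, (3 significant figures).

X_L = ωL = 2890 Ω
X_C = 1/(ωC) = 667 Ω
Branch 1 (R+jX_L): Z₁ = 5570 + j2890 Ω, |Z₁| = 6270 Ω
Branch 2 (−jX_C): Z₂ = −j667 Ω
Parallel: Z = Z₁Z₂/(Z₁+Z₂), |Z| = 698 Ω, ∠Z = -84.3°

698 Ω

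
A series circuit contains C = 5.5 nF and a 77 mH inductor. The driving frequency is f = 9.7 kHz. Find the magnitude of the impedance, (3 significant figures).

ω = 2πf = 60950 rad/s
X_L = ωL = 4690 Ω
X_C = 1/(ωC) = 2980 Ω
Net reactance X = X_L − X_C = 1710 Ω
Z = j1710 Ω
|Z| = √(0² + 1710²) = 1710 Ω

1710 Ω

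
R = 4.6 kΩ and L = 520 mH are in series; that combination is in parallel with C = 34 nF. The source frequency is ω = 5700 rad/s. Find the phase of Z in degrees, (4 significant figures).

-31.69°

X_L = ωL = 2964 Ω
X_C = 1/(ωC) = 5160 Ω
Branch 1 (R+jX_L): Z₁ = 4600 + j2964 Ω, |Z₁| = 5472 Ω
Branch 2 (−jX_C): Z₂ = −j5160 Ω
Parallel: Z = Z₁Z₂/(Z₁+Z₂), |Z| = 5540 Ω, ∠Z = -31.69°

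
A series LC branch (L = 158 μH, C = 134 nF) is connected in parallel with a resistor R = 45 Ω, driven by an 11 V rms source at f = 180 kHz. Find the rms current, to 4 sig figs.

252.7 mA

ω = 2πf = 1.131e+06 rad/s
X_L = ωL = 178.7 Ω
X_C = 1/(ωC) = 6.598 Ω
Branch 1: Z₁ = R = 45.00 Ω
Branch 2 (series LC): Z₂ = j(X_L − X_C) = j172.1 Ω
Parallel: Z = Z₁Z₂/(Z₁+Z₂), |Z| = 43.54 Ω, ∠Z = 14.65°
I = V/|Z| = 11/43.54 = 252.7 mA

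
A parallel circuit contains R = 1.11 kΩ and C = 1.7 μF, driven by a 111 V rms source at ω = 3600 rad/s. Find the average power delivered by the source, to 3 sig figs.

X_C = 1/(ωC) = 163 Ω
Parallel: admittances add. Y = 1/R + jωC
Y = (0.000901 + j0.00612) S
|Y| = 0.00619 S → |Z| = 1/|Y| = 162 Ω, ∠Z = −∠Y = -81.6°
I = V/|Z| = 687 mA
P = VI cos φ = 111 × 0.687 × cos(-81.6°) = 11.1 W

11.1 W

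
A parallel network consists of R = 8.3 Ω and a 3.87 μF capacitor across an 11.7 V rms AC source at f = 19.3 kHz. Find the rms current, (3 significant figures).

5.67 A

ω = 2πf = 121300 rad/s
X_C = 1/(ωC) = 2.13 Ω
Parallel: admittances add. Y = 1/R + jωC
Y = (0.120 + j0.469) S
|Y| = 0.485 S → |Z| = 1/|Y| = 2.06 Ω, ∠Z = −∠Y = -75.6°
I = V/|Z| = 11.7/2.06 = 5.67 A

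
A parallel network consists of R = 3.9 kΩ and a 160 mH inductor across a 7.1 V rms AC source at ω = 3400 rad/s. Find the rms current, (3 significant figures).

X_L = ωL = 544 Ω
Parallel: admittances add. Y = 1/R + 1/(jωL)
Y = (0.000256 − j0.00184) S
|Y| = 0.00186 S → |Z| = 1/|Y| = 539 Ω, ∠Z = −∠Y = 82.1°
I = V/|Z| = 7.1/539 = 13.2 mA

13.2 mA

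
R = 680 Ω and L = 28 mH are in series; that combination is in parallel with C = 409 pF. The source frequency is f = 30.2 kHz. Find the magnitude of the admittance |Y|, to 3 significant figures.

110 μS

ω = 2πf = 189800 rad/s
X_L = ωL = 5310 Ω
X_C = 1/(ωC) = 12900 Ω
Branch 1 (R+jX_L): Z₁ = 680 + j5310 Ω, |Z₁| = 5360 Ω
Branch 2 (−jX_C): Z₂ = −j12900 Ω
Parallel: Z = Z₁Z₂/(Z₁+Z₂), |Z| = 9080 Ω, ∠Z = 77.6°
|Y| = 1/|Z| = 110 μS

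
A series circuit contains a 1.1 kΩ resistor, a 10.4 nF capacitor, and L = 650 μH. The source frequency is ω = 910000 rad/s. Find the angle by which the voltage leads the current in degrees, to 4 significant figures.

23.83°

X_L = ωL = 591.5 Ω
X_C = 1/(ωC) = 105.7 Ω
Net reactance X = X_L − X_C = 485.8 Ω
Z = 1100 + j485.8 Ω
|Z| = √(1100² + 485.8²) = 1203 Ω
∠Z = arctan(485.8/1100) = 23.83°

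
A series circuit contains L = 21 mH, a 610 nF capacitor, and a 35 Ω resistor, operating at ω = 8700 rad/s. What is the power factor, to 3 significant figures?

0.987

X_L = ωL = 183 Ω
X_C = 1/(ωC) = 188 Ω
Net reactance X = X_L − X_C = -5.73 Ω
Z = 35.0 − j5.73 Ω
|Z| = √(35.0² + 5.73²) = 35.5 Ω
∠Z = arctan(-5.73/35.0) = -9.30°
cos φ = cos(-9.30°) = 0.987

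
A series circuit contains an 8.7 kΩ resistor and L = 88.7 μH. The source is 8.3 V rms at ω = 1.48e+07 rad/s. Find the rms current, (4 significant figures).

X_L = ωL = 1313 Ω
Z = 8700 + j1313 Ω
|Z| = √(8700² + 1313²) = 8798 Ω
I = V/|Z| = 8.3/8798 = 943.3 μA

943.3 μA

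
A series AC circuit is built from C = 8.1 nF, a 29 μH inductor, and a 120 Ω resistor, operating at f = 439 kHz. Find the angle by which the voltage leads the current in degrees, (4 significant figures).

16.36°

ω = 2πf = 2.758e+06 rad/s
X_L = ωL = 79.99 Ω
X_C = 1/(ωC) = 44.76 Ω
Net reactance X = X_L − X_C = 35.23 Ω
Z = 120.0 + j35.23 Ω
|Z| = √(120.0² + 35.23²) = 125.1 Ω
∠Z = arctan(35.23/120.0) = 16.36°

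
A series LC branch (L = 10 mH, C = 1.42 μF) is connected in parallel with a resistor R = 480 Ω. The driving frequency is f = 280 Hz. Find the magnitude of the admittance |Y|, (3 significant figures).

3.34 mS

ω = 2πf = 1759 rad/s
X_L = ωL = 17.6 Ω
X_C = 1/(ωC) = 400 Ω
Branch 1: Z₁ = R = 480 Ω
Branch 2 (series LC): Z₂ = j(X_L − X_C) = −j383 Ω
Parallel: Z = Z₁Z₂/(Z₁+Z₂), |Z| = 299 Ω, ∠Z = -51.4°
|Y| = 1/|Z| = 3.34 mS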